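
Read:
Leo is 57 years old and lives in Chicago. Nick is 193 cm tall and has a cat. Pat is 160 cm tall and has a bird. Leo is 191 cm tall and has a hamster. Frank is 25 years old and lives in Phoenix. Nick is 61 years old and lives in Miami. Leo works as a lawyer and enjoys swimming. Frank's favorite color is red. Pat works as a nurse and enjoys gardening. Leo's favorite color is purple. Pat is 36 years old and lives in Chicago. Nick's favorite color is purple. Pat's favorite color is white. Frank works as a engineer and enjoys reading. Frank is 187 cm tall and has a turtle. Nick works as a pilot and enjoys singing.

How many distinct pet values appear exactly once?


Unique pet values: 4

4


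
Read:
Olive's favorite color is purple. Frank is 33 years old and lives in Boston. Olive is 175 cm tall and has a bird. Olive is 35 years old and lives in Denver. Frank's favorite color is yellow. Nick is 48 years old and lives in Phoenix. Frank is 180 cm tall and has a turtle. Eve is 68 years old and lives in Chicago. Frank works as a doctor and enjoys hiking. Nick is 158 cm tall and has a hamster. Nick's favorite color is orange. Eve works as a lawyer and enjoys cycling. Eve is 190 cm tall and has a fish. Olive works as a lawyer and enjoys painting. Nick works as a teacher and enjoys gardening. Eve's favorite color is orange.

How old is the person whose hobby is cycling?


Person with hobby=cycling is Eve, age 68

68


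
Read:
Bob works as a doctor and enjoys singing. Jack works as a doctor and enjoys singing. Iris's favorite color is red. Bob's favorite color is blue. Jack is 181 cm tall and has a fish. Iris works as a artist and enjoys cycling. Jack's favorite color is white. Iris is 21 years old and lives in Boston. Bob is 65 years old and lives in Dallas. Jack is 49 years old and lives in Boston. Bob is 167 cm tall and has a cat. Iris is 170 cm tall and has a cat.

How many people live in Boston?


Count in Boston: 2

2


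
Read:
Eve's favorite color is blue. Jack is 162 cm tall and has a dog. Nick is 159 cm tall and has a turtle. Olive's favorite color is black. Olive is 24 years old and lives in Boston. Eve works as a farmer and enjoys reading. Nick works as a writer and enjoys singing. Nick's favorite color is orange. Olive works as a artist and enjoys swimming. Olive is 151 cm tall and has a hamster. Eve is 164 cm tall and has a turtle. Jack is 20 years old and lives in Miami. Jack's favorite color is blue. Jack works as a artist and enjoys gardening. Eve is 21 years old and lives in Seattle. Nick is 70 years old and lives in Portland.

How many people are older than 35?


Filter: 1

1


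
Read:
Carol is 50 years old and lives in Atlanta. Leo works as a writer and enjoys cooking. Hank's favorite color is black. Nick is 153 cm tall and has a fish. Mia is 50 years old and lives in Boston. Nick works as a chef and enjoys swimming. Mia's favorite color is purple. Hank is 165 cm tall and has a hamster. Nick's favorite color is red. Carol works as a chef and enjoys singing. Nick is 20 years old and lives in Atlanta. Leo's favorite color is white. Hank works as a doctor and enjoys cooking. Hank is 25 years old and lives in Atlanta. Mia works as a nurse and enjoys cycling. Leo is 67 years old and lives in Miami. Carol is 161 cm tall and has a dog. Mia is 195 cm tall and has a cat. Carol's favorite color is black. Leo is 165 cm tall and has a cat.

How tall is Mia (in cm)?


Mia is 195 cm tall

195


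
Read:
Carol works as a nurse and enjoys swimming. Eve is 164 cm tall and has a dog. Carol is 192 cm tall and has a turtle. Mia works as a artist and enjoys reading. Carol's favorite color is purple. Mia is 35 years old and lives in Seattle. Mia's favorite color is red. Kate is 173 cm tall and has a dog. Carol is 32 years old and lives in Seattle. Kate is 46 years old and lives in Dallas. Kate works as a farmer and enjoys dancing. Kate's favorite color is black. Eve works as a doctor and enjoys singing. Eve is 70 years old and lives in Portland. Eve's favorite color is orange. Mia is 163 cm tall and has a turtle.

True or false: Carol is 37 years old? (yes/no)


Carol is actually 32. no

no


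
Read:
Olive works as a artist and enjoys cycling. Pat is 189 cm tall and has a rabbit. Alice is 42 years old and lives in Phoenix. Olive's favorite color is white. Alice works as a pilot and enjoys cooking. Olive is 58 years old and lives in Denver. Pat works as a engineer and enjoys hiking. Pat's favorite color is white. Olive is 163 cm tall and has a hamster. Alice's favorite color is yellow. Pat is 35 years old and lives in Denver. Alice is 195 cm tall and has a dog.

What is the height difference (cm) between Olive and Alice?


|163 - 195| = 32

32


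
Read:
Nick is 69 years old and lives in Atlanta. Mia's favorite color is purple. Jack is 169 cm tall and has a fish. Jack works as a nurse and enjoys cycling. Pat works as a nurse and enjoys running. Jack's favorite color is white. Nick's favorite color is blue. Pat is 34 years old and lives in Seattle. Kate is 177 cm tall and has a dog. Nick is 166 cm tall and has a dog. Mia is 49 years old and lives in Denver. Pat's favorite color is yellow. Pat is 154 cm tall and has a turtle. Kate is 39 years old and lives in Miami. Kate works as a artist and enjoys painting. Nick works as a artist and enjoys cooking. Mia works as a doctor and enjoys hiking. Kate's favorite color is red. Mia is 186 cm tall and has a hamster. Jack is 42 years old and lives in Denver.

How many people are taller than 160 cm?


Taller than 160: 4

4


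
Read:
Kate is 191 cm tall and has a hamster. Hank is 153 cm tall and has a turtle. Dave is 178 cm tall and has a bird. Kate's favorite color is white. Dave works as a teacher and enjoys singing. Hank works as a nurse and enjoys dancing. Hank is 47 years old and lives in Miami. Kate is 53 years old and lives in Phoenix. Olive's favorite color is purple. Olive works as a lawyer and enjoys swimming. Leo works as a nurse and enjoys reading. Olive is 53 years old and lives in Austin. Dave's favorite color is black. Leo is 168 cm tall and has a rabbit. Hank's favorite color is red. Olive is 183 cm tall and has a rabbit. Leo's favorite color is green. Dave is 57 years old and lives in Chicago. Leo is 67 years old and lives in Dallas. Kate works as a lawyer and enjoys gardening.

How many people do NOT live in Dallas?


Not in Dallas: 4

4


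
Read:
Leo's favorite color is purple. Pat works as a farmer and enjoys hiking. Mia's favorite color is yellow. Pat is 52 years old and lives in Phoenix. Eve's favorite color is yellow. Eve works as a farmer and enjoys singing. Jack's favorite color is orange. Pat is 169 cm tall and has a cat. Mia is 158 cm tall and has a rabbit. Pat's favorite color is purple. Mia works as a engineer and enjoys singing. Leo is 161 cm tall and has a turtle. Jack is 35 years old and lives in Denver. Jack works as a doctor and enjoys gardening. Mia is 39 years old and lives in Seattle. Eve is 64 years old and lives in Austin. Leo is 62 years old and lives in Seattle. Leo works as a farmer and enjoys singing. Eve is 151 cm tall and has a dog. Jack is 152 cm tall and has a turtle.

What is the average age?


Sum=252, n=5, avg=50.4

50.4


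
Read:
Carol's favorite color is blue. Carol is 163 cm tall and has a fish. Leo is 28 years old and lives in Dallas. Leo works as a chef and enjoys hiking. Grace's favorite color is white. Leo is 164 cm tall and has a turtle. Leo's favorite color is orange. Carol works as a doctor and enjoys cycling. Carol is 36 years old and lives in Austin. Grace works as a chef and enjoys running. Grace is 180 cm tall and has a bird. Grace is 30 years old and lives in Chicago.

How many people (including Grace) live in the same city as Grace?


Grace lives in Chicago. Count = 1

1


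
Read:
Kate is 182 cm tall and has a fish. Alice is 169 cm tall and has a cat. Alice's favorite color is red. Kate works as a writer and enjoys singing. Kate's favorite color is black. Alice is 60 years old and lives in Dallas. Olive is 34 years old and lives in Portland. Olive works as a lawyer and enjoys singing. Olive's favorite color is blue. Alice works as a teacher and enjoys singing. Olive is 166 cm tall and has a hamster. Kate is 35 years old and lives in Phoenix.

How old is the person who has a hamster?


Person with hamster is Olive, age 34

34


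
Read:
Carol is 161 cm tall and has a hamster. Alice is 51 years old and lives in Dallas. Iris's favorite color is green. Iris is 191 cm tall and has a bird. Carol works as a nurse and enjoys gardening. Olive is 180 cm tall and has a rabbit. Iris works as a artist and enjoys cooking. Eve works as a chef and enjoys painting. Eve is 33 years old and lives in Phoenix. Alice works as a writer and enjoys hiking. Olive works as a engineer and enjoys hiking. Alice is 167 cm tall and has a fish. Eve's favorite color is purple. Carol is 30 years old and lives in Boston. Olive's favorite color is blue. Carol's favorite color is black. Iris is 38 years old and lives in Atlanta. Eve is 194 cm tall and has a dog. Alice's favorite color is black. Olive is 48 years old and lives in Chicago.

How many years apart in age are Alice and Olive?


51 vs 48, diff = 3

3


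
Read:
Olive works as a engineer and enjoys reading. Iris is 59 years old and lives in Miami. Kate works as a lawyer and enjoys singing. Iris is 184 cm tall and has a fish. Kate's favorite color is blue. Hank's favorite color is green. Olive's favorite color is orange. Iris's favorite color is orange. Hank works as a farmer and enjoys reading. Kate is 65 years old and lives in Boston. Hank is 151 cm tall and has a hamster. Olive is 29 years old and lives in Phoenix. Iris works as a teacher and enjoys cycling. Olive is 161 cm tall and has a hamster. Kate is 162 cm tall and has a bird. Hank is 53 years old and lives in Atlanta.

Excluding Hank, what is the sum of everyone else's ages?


Sum (excluding Hank): 153

153


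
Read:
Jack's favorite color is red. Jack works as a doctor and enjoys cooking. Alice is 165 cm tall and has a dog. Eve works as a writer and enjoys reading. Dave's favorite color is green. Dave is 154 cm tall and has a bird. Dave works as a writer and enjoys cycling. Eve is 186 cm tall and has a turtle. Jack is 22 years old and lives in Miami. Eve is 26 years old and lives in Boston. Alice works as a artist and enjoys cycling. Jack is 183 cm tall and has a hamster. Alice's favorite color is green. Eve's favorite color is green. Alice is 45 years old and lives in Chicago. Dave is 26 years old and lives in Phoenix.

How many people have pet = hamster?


Count: 1

1


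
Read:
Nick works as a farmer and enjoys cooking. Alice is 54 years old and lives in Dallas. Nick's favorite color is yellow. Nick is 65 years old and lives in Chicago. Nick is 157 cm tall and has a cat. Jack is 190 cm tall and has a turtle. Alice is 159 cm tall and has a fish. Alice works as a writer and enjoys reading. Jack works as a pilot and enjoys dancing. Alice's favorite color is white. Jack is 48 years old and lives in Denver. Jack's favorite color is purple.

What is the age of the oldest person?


Oldest: Nick at 65

65


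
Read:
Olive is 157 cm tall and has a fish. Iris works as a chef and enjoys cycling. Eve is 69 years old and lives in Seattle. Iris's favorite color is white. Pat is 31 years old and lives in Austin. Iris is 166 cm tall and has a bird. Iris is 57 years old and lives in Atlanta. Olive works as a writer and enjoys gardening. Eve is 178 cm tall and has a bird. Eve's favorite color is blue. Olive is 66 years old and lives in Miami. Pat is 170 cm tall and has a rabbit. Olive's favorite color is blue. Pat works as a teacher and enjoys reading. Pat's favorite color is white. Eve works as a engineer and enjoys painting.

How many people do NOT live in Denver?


Not in Denver: 4

4


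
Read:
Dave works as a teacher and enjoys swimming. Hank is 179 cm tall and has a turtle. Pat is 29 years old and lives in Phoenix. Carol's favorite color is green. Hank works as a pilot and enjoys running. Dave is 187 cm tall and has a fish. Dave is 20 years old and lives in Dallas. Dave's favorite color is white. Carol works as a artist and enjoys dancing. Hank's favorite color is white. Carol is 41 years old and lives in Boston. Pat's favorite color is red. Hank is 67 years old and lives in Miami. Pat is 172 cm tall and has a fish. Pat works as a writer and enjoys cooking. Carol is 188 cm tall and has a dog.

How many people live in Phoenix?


Count in Phoenix: 1

1


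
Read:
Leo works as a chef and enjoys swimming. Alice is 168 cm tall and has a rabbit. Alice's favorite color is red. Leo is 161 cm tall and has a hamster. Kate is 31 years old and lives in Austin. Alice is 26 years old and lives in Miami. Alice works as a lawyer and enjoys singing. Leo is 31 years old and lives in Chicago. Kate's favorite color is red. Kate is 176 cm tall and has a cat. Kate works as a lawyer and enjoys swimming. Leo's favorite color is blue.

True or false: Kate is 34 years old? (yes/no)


Kate is actually 31. no

no


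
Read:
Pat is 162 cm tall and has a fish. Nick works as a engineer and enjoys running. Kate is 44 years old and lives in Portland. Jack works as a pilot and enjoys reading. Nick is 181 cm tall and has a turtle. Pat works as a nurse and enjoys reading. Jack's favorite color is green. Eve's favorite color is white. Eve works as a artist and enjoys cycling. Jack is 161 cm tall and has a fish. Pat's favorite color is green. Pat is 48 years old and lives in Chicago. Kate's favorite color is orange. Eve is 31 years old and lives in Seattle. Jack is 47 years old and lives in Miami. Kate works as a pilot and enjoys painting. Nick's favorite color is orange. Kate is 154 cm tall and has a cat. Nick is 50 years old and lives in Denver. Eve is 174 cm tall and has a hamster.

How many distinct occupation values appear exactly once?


Unique occupation values: 3

3


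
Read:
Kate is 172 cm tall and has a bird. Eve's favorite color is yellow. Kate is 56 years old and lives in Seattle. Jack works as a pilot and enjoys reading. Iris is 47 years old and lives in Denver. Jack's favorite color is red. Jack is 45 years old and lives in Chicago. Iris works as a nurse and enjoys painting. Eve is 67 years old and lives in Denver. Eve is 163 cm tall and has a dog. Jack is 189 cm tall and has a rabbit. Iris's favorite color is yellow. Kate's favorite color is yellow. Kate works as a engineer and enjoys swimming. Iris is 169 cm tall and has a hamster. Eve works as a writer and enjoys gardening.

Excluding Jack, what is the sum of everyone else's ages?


Sum (excluding Jack): 170

170


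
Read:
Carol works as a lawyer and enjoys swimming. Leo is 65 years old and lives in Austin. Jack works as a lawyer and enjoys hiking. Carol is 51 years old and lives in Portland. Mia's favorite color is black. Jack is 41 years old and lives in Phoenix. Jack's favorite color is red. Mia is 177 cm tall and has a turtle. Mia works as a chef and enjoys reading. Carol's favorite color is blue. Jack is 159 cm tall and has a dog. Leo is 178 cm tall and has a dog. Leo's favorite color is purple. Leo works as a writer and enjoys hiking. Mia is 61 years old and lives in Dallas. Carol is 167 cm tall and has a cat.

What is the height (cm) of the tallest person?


Tallest: Leo at 178 cm

178


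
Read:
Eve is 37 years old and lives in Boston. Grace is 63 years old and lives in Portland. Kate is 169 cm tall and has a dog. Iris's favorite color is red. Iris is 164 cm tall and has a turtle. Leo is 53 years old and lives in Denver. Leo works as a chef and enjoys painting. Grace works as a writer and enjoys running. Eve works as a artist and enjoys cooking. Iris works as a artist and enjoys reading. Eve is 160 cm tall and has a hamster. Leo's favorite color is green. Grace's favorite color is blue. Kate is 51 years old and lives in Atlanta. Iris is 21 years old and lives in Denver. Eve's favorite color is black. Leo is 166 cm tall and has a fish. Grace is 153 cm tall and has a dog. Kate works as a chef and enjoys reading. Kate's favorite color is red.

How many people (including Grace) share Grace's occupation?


Grace is a writer. Count = 1

1


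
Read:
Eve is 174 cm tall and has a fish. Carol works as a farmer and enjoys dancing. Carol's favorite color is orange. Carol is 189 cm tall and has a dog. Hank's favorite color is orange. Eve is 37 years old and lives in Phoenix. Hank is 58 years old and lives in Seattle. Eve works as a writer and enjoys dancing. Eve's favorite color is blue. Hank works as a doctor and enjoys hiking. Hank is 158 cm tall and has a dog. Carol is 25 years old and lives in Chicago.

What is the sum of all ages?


58+25+37 = 120

120


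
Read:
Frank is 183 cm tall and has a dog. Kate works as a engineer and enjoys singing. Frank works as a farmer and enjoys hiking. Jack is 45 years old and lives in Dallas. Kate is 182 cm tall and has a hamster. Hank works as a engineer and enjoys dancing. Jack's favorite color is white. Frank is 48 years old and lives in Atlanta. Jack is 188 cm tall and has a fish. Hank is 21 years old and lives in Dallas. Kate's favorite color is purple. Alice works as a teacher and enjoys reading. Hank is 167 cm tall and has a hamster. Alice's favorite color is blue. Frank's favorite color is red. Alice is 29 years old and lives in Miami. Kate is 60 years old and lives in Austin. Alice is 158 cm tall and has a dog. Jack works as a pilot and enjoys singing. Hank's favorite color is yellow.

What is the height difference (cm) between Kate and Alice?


|182 - 158| = 24

24


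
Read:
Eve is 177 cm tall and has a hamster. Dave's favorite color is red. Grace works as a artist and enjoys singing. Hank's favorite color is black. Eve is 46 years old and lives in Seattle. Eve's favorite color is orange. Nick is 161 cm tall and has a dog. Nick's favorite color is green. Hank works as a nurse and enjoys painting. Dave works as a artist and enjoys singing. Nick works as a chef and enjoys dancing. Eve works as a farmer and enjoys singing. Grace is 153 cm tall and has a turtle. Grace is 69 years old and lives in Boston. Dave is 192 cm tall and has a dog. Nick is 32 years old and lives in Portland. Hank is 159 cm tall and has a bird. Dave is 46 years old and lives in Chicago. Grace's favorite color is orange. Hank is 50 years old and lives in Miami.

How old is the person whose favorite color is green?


Person with favorite color=green is Nick, age 32

32


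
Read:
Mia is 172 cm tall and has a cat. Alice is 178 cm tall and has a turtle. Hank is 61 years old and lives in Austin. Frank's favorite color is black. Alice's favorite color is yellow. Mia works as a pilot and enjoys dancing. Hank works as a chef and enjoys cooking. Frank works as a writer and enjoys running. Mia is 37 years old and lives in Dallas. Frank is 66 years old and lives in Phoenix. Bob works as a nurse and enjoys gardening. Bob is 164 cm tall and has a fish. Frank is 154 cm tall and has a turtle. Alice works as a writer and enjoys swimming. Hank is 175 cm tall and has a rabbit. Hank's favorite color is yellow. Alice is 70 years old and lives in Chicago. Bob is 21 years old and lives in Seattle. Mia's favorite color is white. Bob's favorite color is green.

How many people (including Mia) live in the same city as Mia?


Mia lives in Dallas. Count = 1

1


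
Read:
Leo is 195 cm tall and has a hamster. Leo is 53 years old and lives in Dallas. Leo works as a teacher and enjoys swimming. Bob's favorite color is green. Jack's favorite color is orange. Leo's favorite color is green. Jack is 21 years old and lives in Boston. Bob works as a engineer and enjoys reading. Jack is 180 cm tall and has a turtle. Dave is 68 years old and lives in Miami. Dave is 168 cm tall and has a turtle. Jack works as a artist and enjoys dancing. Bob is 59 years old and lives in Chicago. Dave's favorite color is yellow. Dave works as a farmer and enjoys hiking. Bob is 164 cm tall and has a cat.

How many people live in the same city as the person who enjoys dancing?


Person with hobby dancing is Jack, city Boston. Count = 1

1


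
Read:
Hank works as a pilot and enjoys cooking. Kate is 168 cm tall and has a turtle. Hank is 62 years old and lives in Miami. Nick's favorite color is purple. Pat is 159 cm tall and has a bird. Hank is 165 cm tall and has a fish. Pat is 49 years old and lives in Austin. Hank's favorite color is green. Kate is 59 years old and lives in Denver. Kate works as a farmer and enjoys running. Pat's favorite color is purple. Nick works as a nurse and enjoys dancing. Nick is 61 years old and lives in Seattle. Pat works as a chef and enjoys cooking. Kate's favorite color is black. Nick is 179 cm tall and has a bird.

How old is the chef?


The chef is Pat, age 49

49


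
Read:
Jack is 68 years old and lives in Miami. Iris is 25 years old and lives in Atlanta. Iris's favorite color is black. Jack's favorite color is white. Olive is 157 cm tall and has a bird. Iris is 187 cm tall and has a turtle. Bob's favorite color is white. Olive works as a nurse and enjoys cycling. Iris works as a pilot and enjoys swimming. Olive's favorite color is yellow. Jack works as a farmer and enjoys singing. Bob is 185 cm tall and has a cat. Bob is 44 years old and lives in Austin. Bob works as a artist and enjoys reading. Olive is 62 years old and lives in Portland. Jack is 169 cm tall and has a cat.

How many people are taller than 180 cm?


Taller than 180: 2

2


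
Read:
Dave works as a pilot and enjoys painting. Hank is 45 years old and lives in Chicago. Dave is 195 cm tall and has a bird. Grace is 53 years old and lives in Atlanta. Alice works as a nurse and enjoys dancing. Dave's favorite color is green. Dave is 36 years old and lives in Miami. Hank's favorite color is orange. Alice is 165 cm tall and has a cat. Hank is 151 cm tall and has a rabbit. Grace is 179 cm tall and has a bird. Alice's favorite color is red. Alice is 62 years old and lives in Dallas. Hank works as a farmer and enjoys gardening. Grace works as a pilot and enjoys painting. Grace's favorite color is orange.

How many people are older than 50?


Filter: 2

2


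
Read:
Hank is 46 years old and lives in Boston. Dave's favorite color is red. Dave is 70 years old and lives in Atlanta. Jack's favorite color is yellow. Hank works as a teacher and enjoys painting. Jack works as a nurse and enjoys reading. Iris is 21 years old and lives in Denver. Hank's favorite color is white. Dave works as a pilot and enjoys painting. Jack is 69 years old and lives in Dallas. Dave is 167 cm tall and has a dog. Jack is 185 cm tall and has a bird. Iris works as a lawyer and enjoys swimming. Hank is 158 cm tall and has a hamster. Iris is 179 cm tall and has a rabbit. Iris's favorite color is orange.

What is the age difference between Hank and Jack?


|46 - 69| = 23

23


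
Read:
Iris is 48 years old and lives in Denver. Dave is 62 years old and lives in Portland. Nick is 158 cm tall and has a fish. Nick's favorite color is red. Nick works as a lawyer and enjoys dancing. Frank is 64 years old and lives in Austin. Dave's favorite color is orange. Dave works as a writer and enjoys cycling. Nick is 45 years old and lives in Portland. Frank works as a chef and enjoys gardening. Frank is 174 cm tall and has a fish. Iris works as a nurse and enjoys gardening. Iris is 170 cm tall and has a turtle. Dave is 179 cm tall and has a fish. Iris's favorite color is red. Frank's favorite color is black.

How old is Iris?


Iris is 48 years old

48


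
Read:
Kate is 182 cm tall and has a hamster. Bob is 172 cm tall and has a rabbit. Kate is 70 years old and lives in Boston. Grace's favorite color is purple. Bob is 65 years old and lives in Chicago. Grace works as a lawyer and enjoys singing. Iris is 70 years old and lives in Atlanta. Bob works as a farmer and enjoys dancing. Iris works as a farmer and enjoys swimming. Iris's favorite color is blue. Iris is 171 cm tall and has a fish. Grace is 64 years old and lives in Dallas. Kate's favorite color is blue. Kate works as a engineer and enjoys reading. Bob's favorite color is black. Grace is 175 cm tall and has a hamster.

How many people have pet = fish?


Count: 1

1


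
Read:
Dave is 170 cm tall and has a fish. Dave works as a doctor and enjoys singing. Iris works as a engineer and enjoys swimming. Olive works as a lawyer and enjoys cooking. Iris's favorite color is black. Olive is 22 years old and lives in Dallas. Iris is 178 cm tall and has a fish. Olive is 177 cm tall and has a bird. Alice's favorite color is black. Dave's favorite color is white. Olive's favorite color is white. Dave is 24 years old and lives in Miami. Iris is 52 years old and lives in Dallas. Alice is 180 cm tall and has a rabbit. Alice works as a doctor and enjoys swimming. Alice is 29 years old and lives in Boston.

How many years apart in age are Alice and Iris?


29 vs 52, diff = 23

23


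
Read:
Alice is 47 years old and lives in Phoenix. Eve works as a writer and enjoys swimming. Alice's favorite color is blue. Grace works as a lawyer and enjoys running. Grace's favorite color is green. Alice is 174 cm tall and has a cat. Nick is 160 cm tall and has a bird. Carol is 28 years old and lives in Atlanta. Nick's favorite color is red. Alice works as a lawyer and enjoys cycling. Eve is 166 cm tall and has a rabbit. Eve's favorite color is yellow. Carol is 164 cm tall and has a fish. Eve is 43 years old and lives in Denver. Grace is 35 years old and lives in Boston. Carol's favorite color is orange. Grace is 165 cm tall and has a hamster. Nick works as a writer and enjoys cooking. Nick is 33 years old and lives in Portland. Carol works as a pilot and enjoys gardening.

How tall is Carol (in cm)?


Carol is 164 cm tall

164


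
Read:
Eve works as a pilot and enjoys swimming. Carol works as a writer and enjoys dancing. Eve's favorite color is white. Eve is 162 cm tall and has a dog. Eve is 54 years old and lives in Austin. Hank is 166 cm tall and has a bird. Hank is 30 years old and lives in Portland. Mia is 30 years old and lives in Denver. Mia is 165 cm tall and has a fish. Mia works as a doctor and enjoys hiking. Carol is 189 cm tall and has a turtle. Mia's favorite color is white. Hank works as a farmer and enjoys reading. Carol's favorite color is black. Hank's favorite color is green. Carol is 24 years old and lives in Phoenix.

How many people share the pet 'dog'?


Count: 1

1


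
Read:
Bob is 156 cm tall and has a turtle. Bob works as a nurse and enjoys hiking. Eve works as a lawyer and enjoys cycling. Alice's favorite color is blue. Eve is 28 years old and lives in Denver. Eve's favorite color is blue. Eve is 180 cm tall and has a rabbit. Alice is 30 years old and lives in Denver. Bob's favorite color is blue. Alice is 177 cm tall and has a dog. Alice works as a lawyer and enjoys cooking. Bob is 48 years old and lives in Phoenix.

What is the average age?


Sum=106, n=3, avg=35.33

35.33


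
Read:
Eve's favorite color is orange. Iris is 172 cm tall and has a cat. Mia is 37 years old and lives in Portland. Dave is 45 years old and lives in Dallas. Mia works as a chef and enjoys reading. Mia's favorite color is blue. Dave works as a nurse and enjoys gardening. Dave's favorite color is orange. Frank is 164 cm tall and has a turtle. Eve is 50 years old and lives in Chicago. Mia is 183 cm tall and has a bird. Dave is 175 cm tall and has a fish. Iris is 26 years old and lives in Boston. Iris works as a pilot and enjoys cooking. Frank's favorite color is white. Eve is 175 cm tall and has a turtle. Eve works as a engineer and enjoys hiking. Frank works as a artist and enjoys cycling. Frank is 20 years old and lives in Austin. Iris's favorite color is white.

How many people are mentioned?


People: Eve, Iris, Mia, Dave, Frank. Count = 5

5


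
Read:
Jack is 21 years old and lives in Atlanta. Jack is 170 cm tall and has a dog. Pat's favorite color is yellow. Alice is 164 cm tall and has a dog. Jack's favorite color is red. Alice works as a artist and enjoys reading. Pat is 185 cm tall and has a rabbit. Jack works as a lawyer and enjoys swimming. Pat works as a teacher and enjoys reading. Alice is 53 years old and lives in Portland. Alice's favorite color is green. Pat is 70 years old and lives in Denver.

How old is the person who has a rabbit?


Person with rabbit is Pat, age 70

70


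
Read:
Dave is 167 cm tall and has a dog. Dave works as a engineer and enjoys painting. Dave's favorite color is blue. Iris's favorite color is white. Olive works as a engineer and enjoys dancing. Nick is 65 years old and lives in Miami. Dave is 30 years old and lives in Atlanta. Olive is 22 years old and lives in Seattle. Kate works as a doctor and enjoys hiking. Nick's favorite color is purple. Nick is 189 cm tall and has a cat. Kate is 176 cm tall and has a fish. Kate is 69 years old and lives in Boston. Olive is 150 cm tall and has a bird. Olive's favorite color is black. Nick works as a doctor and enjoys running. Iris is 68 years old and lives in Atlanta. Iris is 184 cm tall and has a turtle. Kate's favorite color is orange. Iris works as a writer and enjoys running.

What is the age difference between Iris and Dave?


|68 - 30| = 38

38


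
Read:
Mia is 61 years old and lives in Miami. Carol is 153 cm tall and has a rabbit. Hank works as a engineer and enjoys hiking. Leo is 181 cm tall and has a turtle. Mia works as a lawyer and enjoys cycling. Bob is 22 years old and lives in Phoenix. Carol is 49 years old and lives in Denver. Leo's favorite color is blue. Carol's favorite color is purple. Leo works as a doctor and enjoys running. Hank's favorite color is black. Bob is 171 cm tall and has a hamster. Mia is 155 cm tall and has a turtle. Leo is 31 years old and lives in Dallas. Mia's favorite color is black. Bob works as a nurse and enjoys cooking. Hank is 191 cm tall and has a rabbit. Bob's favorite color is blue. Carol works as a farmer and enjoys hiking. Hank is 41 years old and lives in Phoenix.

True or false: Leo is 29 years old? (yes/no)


Leo is actually 31. no

no


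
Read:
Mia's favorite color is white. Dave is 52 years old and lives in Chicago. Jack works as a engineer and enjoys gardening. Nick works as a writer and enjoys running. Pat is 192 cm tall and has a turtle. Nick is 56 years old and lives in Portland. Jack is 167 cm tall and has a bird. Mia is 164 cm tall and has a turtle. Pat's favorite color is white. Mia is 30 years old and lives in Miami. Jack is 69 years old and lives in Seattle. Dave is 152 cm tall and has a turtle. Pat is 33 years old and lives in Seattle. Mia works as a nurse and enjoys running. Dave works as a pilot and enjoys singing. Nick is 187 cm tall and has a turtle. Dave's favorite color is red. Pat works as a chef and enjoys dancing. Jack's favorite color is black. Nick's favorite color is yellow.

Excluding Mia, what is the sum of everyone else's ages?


Sum (excluding Mia): 210

210


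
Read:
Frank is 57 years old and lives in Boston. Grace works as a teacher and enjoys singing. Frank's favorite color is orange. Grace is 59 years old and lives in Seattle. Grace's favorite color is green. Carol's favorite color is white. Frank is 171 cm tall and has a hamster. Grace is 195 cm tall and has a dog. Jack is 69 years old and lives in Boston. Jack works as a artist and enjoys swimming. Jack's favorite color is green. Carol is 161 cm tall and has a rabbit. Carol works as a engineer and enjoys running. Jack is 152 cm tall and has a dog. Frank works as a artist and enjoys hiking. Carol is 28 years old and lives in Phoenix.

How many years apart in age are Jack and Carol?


69 vs 28, diff = 41

41


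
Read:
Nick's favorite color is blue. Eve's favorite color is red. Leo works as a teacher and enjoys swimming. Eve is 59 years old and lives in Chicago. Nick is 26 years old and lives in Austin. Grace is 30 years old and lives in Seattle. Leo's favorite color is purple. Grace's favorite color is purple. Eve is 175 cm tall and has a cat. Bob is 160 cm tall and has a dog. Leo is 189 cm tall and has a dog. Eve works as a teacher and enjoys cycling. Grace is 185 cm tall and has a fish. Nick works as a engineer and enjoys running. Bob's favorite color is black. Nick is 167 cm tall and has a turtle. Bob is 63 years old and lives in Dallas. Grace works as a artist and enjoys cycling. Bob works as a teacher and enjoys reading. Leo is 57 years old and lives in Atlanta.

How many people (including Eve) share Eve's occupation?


Eve is a teacher. Count = 3

3


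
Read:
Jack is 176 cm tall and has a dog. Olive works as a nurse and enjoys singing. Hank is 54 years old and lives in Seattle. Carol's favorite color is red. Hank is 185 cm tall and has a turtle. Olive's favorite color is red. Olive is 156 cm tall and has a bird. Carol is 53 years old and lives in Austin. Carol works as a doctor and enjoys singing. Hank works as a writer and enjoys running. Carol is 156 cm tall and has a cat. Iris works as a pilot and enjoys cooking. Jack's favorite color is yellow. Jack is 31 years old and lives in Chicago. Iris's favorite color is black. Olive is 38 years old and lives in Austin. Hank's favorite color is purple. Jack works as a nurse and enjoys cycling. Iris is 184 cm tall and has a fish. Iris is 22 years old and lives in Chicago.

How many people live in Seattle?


Count in Seattle: 1

1


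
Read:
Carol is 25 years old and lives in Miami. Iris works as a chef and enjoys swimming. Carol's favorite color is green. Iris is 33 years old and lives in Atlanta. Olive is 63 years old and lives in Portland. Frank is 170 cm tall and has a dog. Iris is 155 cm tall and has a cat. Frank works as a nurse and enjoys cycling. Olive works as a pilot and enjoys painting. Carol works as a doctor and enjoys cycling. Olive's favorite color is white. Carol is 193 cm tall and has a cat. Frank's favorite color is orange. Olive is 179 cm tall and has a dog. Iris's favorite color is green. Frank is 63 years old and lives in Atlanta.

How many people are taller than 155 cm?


Taller than 155: 3

3


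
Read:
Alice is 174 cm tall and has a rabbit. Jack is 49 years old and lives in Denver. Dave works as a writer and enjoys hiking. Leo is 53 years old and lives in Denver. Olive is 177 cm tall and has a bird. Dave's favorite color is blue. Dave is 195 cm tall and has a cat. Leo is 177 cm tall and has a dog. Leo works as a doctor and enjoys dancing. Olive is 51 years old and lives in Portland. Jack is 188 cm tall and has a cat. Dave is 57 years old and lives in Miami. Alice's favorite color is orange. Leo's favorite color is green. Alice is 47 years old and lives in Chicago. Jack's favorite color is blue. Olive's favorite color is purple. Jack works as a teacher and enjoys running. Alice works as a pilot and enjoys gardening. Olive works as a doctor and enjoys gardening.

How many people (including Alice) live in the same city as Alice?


Alice lives in Chicago. Count = 1

1


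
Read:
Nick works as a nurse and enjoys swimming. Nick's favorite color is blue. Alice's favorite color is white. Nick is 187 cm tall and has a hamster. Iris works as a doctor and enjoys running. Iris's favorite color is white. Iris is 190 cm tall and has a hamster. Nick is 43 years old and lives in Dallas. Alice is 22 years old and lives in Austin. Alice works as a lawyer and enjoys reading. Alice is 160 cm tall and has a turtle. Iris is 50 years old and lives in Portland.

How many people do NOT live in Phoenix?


Not in Phoenix: 3

3


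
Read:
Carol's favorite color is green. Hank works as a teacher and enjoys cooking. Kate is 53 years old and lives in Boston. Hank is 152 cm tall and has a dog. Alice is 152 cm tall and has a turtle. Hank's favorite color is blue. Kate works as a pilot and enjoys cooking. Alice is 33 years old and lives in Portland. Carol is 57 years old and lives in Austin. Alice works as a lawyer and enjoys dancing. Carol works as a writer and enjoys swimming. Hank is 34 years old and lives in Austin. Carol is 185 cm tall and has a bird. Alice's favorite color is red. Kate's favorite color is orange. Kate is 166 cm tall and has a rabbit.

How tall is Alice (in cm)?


Alice is 152 cm tall

152


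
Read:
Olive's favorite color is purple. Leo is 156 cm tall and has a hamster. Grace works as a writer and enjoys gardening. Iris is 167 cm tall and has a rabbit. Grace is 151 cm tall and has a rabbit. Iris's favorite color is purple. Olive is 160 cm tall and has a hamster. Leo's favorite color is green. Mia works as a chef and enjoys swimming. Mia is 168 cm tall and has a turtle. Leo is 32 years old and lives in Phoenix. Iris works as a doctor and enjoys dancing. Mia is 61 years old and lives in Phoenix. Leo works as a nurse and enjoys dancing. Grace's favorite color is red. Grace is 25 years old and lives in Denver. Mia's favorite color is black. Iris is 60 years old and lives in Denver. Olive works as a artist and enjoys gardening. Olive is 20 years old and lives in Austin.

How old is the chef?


The chef is Mia, age 61

61


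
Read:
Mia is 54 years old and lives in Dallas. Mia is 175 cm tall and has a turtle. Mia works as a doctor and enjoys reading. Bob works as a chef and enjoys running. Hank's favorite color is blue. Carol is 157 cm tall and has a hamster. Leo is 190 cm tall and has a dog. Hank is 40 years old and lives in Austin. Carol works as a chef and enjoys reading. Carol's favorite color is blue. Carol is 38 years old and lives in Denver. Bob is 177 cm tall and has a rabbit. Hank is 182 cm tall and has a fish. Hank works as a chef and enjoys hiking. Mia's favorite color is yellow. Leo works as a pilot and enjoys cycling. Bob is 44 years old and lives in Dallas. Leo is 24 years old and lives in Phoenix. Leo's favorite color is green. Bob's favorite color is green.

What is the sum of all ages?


24+40+54+38+44 = 200

200


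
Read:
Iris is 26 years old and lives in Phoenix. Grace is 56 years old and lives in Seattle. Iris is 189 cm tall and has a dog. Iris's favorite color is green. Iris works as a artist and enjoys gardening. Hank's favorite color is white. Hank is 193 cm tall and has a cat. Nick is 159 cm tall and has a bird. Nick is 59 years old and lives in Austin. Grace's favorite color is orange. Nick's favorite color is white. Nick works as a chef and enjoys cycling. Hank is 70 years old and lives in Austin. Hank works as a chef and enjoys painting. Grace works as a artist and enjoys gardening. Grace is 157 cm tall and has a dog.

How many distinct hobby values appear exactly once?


Unique hobby values: 2

2


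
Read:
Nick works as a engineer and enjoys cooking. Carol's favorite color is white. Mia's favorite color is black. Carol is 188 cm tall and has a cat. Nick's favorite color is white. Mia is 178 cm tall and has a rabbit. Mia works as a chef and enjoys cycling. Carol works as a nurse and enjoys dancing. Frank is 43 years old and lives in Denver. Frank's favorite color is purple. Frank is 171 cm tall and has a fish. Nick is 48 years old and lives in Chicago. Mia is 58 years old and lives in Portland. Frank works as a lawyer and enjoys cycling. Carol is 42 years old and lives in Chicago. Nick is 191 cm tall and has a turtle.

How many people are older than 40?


Filter: 4

4


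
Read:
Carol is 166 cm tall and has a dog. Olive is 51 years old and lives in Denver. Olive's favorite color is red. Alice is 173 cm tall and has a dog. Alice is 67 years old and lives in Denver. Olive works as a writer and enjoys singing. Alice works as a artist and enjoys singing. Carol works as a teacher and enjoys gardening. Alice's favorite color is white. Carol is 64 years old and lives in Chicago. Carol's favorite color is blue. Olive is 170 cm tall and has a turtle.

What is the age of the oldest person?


Oldest: Alice at 67

67


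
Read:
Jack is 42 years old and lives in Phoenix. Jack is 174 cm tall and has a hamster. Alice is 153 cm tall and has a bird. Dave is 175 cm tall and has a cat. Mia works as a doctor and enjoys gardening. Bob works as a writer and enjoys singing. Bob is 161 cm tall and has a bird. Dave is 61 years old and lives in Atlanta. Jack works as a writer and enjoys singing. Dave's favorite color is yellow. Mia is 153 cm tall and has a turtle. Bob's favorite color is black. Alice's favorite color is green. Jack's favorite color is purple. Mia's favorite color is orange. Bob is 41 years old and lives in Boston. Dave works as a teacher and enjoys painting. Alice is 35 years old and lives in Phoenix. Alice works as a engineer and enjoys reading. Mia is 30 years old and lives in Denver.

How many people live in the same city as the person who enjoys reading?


Person with hobby reading is Alice, city Phoenix. Count = 2

2
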